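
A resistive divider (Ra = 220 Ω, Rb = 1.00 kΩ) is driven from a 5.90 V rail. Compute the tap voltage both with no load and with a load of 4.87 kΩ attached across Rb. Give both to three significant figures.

Unloaded: 4.84 V; loaded: 4.66 V

Open-circuit: V = 5.90 × 1000/(220 + 1000) = 4.84 V.
With the load, Rb becomes Rb‖R_L = 829.6 Ω, so V = 5.90 × 829.6/1050 = 4.66 V.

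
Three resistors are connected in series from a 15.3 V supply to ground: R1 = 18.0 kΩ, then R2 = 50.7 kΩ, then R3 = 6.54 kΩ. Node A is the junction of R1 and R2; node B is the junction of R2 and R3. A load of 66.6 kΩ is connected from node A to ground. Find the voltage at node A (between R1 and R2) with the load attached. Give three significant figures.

Below node A the series string R2+R3 = 57.24 kΩ sits in parallel with the 66.6 kΩ load: 30.78 kΩ.
V_A = 15.3 × 30.78/(18.0 + 30.78) = 9.65 V.

V ≈ 9.65 V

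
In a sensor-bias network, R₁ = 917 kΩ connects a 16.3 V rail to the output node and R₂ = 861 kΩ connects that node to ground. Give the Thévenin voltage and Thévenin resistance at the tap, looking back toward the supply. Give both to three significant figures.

V_th is the open-circuit tap voltage: 16.3 × 861/(917 + 861) = 7.89 V.
With the supply zeroed, R₁ and R₂ appear in parallel from the tap: R_th = R₁‖R₂ = (917 × 861)/1778 = 444 kΩ.

V_th = 7.89 V, R_th = 444 kΩ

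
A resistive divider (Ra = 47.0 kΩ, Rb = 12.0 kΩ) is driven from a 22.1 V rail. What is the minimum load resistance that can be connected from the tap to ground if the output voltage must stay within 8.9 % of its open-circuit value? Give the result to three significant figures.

Output resistance R_th = Ra‖Rb = (47.0 × 12.0)/59.00 = 9.559 kΩ.
The fractional drop is R_th/(R_th + R_L); requiring this ≤ 0.0890 gives R_L ≥ R_th(1/0.0890 − 1) = 9.559 × 10.24 = 97.8 kΩ.

R_L(min) ≈ 97.8 kΩ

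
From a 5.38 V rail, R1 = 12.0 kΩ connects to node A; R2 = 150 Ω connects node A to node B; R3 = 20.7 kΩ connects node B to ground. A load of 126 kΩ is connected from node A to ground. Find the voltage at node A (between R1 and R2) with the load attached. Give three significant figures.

Below node A the series string R2+R3 = 20850 Ω sits in parallel with the 126000 Ω load: 17890 Ω.
V_A = 5.38 × 17890/(12000 + 17890) = 3.22 V.

V ≈ 3.22 V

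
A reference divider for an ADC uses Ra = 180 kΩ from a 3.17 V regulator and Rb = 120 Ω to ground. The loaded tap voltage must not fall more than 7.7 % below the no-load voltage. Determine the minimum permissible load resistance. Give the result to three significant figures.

R_L(min) ≈ 1.44 kΩ

Output resistance R_th = Ra‖Rb = (180000 × 120)/180100 = 119.9 Ω.
The fractional drop is R_th/(R_th + R_L); requiring this ≤ 0.0770 gives R_L ≥ R_th(1/0.0770 − 1) = 119.9 × 11.99 = 1.44 kΩ.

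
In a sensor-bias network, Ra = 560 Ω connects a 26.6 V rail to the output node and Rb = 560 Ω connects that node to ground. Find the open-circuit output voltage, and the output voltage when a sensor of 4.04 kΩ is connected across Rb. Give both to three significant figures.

Open-circuit: V = 26.6 × 560/(560 + 560) = 13.3 V.
With the load, Rb becomes Rb‖R_L = 491.8 Ω, so V = 26.6 × 491.8/1052 = 12.4 V.

Unloaded: 13.3 V; loaded: 12.4 V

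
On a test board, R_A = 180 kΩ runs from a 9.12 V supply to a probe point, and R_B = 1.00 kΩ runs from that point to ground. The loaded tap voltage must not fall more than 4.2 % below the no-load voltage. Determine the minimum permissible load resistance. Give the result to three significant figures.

R_L(min) ≈ 22.7 kΩ

Output resistance R_th = R_A‖R_B = (180000 × 1000)/181000 = 994.5 Ω.
The fractional drop is R_th/(R_th + R_L); requiring this ≤ 0.0420 gives R_L ≥ R_th(1/0.0420 − 1) = 994.5 × 22.81 = 22.7 kΩ.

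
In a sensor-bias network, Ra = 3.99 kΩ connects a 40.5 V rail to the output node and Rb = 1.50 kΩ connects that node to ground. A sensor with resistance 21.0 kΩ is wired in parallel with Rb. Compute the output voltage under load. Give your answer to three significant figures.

The load sits in parallel with Rb: Rb‖R_L = (1.50 × 21.0) / (1.50 + 21.0) = 1.400 kΩ.
V_out = 40.5 × 1.400 / (3.99 + 1.400) = 40.5 × 1.400/5.390 = 10.5 V.

V_out ≈ 10.5 V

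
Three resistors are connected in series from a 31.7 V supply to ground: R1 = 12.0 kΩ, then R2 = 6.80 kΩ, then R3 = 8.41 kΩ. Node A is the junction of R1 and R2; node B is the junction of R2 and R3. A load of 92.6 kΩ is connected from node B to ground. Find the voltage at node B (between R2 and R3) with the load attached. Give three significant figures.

V ≈ 9.22 V

At node B, R3 is in parallel with the load: R3‖R_L = 7.710 kΩ.
Below node A the resistance is R2 + (R3‖R_L) = 14.51 kΩ, so V_A = 31.7 × 14.51/26.51 = 17.35 V.
Then V_B = V_A × (R3‖R_L)/(R2 + R3‖R_L) = 17.35 × 7.710/14.51 = 9.22 V.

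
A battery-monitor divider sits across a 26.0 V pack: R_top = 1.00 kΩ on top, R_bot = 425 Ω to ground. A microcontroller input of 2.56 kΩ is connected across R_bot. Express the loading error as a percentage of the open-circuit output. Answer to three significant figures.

10.4 %

Unloaded V = 26.0 × 425/1425 = 7.7544 V.
Loaded: R_bot‖R_L = 364.5 Ω, giving V = 26.0 × 364.5/1364 = 6.9452 V.
Drop = (7.7544 − 6.9452) / 7.7544 = 10.4 %.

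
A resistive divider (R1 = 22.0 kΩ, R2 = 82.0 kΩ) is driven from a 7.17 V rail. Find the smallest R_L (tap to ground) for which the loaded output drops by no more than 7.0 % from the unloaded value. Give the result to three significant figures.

R_L(min) ≈ 230 kΩ

Output resistance R_th = R1‖R2 = (22.0 × 82.0)/104.0 = 17.35 kΩ.
The fractional drop is R_th/(R_th + R_L); requiring this ≤ 0.0700 gives R_L ≥ R_th(1/0.0700 − 1) = 17.35 × 13.29 = 230 kΩ.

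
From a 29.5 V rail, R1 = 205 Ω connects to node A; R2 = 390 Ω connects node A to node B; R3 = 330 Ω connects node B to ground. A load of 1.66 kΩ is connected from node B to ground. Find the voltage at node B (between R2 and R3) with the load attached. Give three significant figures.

At node B, R3 is in parallel with the load: R3‖R_L = 275.3 Ω.
Below node A the resistance is R2 + (R3‖R_L) = 665.3 Ω, so V_A = 29.5 × 665.3/870.3 = 22.55 V.
Then V_B = V_A × (R3‖R_L)/(R2 + R3‖R_L) = 22.55 × 275.3/665.3 = 9.33 V.

V ≈ 9.33 V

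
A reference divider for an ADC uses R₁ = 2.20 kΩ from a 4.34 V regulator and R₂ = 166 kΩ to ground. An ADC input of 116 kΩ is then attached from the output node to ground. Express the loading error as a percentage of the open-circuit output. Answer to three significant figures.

The divider's output (Thévenin) resistance is R₁‖R₂ = 2.171 kΩ.
Fractional drop under load = R_th/(R_th + R_L) = 2.171 / (2.171 + 116) = 0.01837.
So the output falls by 1.84 %.

1.84 %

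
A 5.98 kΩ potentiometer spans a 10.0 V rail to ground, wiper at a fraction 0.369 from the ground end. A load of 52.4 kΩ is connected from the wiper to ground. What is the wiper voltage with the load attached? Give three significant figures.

The wiper splits the pot into (1−α)R = 3.773 kΩ above and αR = 2.207 kΩ below.
Lower section ‖ load = 2.117 kΩ.
V_wiper = 10.0 × 2.117/(3.773 + 2.117) = 3.59 V.

V ≈ 3.59 V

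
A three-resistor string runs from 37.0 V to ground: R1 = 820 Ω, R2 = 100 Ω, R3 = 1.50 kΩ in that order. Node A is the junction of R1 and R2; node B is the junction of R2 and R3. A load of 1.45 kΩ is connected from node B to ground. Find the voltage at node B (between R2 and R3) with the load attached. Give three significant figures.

V ≈ 16.5 V

At node B, R3 is in parallel with the load: R3‖R_L = 737.3 Ω.
Below node A the resistance is R2 + (R3‖R_L) = 837.3 Ω, so V_A = 37.0 × 837.3/1657 = 18.69 V.
Then V_B = V_A × (R3‖R_L)/(R2 + R3‖R_L) = 18.69 × 737.3/837.3 = 16.5 V.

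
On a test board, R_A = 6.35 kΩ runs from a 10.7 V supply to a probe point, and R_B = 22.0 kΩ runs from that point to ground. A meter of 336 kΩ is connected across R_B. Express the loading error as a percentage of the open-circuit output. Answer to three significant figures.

1.45 %

The divider's output (Thévenin) resistance is R_A‖R_B = 4.928 kΩ.
Fractional drop under load = R_th/(R_th + R_L) = 4.928 / (4.928 + 336) = 0.01445.
So the output falls by 1.45 %.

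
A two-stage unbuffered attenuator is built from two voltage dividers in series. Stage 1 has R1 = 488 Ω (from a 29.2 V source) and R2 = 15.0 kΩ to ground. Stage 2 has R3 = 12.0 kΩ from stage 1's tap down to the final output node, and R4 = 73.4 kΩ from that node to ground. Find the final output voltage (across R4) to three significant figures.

Stage 2 presents R3+R4 = 85400 Ω as a load on stage 1's tap.
Stage 1's lower leg becomes R2‖(R3+R4) = 12760 Ω, so V_mid = 29.2 × 12760/13250 = 28.12 V.
Stage 2 is itself unloaded: V_out = V_mid × R4/(R3+R4) = 28.12 × 73400/85400 = 24.2 V.

V_out ≈ 24.2 V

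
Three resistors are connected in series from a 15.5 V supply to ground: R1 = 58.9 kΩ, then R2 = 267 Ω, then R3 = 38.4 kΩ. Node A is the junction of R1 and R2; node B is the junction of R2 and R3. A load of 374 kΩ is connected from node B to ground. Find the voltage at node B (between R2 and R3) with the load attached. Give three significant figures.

V ≈ 5.74 V

At node B, R3 is in parallel with the load: R3‖R_L = 34820 Ω.
Below node A the resistance is R2 + (R3‖R_L) = 35090 Ω, so V_A = 15.5 × 35090/93990 = 5.787 V.
Then V_B = V_A × (R3‖R_L)/(R2 + R3‖R_L) = 5.787 × 34820/35090 = 5.74 V.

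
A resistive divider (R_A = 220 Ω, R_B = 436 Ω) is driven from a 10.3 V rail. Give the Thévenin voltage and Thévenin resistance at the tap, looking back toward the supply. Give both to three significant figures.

V_th = 6.85 V, R_th = 146 Ω

V_th is the open-circuit tap voltage: 10.3 × 436/(220 + 436) = 6.85 V.
With the supply zeroed, R_A and R_B appear in parallel from the tap: R_th = R_A‖R_B = (220 × 436)/656.0 = 146 Ω.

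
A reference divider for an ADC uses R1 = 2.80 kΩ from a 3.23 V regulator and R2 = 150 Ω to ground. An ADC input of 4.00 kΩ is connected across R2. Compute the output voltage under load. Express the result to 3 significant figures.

The load sits in parallel with R2: R2‖R_L = (150 × 4000) / (150 + 4000) = 144.6 Ω.
V_out = 3.23 × 144.6 / (2800 + 144.6) = 3.23 × 144.6/2945 = 0.159 V.
(Unloaded it would have been 0.164 V.)

V_out ≈ 0.159 V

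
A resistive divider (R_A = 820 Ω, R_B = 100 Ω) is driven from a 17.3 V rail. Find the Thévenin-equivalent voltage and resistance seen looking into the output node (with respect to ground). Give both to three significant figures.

V_th is the open-circuit tap voltage: 17.3 × 100/(820 + 100) = 1.88 V.
With the supply zeroed, R_A and R_B appear in parallel from the tap: R_th = R_A‖R_B = (820 × 100)/920.0 = 89.1 Ω.

V_th = 1.88 V, R_th = 89.1 Ω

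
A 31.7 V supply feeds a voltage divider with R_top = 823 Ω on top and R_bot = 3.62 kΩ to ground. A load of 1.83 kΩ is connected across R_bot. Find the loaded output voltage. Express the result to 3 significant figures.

The load sits in parallel with R_bot: R_bot‖R_L = (3620 × 1830) / (3620 + 1830) = 1216 Ω.
V_out = 31.7 × 1216 / (823 + 1216) = 31.7 × 1216/2039 = 18.9 V.
(Unloaded it would have been 25.8 V.)

V_out ≈ 18.9 V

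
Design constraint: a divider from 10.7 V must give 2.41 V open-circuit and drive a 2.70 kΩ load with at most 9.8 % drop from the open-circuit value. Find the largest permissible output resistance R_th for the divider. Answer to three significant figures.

Loading drop = R_th/(R_th + R_L) ≤ 0.0980, so R_th ≤ R_L · ε/(1−ε) = 2.70 kΩ × 0.0980/0.9020 = 293 Ω.
(Any R1, R2 with R2/(R1+R2) = 0.225 and R1‖R2 ≤ 293 Ω will meet the spec.)

R_th ≤ 293 Ω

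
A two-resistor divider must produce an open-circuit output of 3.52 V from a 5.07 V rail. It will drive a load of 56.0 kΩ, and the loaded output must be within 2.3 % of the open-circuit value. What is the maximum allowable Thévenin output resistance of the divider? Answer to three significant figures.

R_th ≤ 1.32 kΩ

Loading drop = R_th/(R_th + R_L) ≤ 0.0230, so R_th ≤ R_L · ε/(1−ε) = 56.0 kΩ × 0.0230/0.9770 = 1.32 kΩ.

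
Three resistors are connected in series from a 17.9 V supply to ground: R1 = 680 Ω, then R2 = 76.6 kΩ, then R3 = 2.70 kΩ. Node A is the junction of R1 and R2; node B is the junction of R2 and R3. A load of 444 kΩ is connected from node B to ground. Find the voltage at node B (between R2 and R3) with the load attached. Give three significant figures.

At node B, R3 is in parallel with the load: R3‖R_L = 2684 Ω.
Below node A the resistance is R2 + (R3‖R_L) = 79280 Ω, so V_A = 17.9 × 79280/79960 = 17.75 V.
Then V_B = V_A × (R3‖R_L)/(R2 + R3‖R_L) = 17.75 × 2684/79280 = 0.601 V.

V ≈ 0.601 V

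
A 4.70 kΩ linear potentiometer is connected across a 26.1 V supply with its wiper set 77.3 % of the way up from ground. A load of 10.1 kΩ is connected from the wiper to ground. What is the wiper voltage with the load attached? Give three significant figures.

V ≈ 18.7 V

The wiper splits the pot into (1−α)R = 1.067 kΩ above and αR = 3.633 kΩ below.
Lower section ‖ load = 2.672 kΩ.
V_wiper = 26.1 × 2.672/(1.067 + 2.672) = 18.7 V.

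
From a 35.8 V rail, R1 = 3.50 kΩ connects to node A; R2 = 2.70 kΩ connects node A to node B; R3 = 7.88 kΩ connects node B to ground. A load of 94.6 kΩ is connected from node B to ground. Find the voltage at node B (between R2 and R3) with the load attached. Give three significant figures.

At node B, R3 is in parallel with the load: R3‖R_L = 7.274 kΩ.
Below node A the resistance is R2 + (R3‖R_L) = 9.974 kΩ, so V_A = 35.8 × 9.974/13.47 = 26.50 V.
Then V_B = V_A × (R3‖R_L)/(R2 + R3‖R_L) = 26.50 × 7.274/9.974 = 19.3 V.

V ≈ 19.3 V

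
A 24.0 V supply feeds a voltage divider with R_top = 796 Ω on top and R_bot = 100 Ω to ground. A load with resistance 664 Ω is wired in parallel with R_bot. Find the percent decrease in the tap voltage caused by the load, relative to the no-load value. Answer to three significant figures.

11.8 %

The divider's output (Thévenin) resistance is R_top‖R_bot = 88.84 Ω.
Fractional drop under load = R_th/(R_th + R_L) = 88.84 / (88.84 + 664) = 0.1180.
So the output falls by 11.8 %.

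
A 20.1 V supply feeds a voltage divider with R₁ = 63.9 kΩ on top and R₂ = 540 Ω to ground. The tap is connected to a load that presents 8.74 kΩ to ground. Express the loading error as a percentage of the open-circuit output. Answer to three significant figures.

The divider's output (Thévenin) resistance is R₁‖R₂ = 535.5 Ω.
Fractional drop under load = R_th/(R_th + R_L) = 535.5 / (535.5 + 8740) = 0.05773.
So the output falls by 5.77 %.

5.77 %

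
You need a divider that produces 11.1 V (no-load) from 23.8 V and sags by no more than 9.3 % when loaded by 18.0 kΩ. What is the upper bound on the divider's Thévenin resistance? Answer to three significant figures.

Loading drop = R_th/(R_th + R_L) ≤ 0.0930, so R_th ≤ R_L · ε/(1−ε) = 18.0 kΩ × 0.0930/0.9070 = 1.85 kΩ.
(Any R1, R2 with R2/(R1+R2) = 0.466 and R1‖R2 ≤ 1.85 kΩ will meet the spec.)

R_th ≤ 1.85 kΩ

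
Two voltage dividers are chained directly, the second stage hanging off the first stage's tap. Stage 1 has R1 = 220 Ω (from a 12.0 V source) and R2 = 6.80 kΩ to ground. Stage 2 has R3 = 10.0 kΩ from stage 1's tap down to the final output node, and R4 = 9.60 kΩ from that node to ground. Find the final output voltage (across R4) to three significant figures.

V_out ≈ 5.63 V

Stage 2 presents R3+R4 = 19600 Ω as a load on stage 1's tap.
Stage 1's lower leg becomes R2‖(R3+R4) = 5048 Ω, so V_mid = 12.0 × 5048/5268 = 11.50 V.
Stage 2 is itself unloaded: V_out = V_mid × R4/(R3+R4) = 11.50 × 9600/19600 = 5.63 V.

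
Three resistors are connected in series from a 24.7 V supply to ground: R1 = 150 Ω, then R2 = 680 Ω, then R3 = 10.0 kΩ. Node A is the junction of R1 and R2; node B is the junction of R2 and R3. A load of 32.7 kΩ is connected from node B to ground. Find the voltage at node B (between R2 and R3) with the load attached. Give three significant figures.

At node B, R3 is in parallel with the load: R3‖R_L = 7658 Ω.
Below node A the resistance is R2 + (R3‖R_L) = 8338 Ω, so V_A = 24.7 × 8338/8488 = 24.26 V.
Then V_B = V_A × (R3‖R_L)/(R2 + R3‖R_L) = 24.26 × 7658/8338 = 22.3 V.

V ≈ 22.3 V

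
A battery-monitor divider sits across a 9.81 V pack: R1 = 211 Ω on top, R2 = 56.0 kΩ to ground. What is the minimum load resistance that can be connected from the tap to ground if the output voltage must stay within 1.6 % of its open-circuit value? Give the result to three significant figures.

Output resistance R_th = R1‖R2 = (211 × 56000)/56210 = 210.2 Ω.
The fractional drop is R_th/(R_th + R_L); requiring this ≤ 0.0160 gives R_L ≥ R_th(1/0.0160 − 1) = 210.2 × 61.50 = 12.9 kΩ.

R_L(min) ≈ 12.9 kΩ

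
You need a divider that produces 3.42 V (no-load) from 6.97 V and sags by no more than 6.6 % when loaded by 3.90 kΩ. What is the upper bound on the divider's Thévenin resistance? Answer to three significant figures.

Loading drop = R_th/(R_th + R_L) ≤ 0.0660, so R_th ≤ R_L · ε/(1−ε) = 3.90 kΩ × 0.0660/0.9340 = 276 Ω.
(Any R1, R2 with R2/(R1+R2) = 0.491 and R1‖R2 ≤ 276 Ω will meet the spec.)

R_th ≤ 276 Ω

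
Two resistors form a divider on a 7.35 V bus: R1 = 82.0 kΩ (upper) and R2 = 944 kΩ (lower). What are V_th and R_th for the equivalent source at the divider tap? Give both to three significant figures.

V_th is the open-circuit tap voltage: 7.35 × 944/(82.0 + 944) = 6.76 V.
With the supply zeroed, R1 and R2 appear in parallel from the tap: R_th = R1‖R2 = (82.0 × 944)/1026 = 75.4 kΩ.

V_th = 6.76 V, R_th = 75.4 kΩ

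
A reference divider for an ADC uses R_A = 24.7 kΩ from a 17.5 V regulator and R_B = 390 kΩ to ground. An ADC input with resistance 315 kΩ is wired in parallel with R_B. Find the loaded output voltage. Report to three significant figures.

V_out ≈ 15.3 V

The load sits in parallel with R_B: R_B‖R_L = (390 × 315) / (390 + 315) = 174.3 kΩ.
V_out = 17.5 × 174.3 / (24.7 + 174.3) = 17.5 × 174.3/199.0 = 15.3 V.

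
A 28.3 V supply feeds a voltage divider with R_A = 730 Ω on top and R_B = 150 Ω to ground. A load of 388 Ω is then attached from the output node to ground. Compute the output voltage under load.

The load sits in parallel with R_B: R_B‖R_L = (150 × 388) / (150 + 388) = 108.2 Ω.
V_out = 28.3 × 108.2 / (730 + 108.2) = 28.3 × 108.2/838.2 = 3.65 V.

V_out ≈ 3.65 V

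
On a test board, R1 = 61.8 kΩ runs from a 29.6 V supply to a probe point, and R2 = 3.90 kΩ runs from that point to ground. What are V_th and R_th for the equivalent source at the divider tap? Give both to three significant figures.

V_th is the open-circuit tap voltage: 29.6 × 3.90/(61.8 + 3.90) = 1.76 V.
With the supply zeroed, R1 and R2 appear in parallel from the tap: R_th = R1‖R2 = (61.8 × 3.90)/65.70 = 3.67 kΩ.

V_th = 1.76 V, R_th = 3.67 kΩ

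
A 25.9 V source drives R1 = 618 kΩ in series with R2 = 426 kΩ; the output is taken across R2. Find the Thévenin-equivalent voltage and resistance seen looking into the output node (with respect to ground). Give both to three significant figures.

V_th = 10.6 V, R_th = 252 kΩ

V_th is the open-circuit tap voltage: 25.9 × 426/(618 + 426) = 10.6 V.
With the supply zeroed, R1 and R2 appear in parallel from the tap: R_th = R1‖R2 = (618 × 426)/1044 = 252 kΩ.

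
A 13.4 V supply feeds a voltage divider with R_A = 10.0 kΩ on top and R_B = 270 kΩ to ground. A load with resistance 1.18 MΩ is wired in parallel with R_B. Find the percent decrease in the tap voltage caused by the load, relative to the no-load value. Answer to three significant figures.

0.811 %

The divider's output (Thévenin) resistance is R_A‖R_B = 9.643 kΩ.
Fractional drop under load = R_th/(R_th + R_L) = 9.643 / (9.643 + 1180) = 0.008106.
So the output falls by 0.811 %.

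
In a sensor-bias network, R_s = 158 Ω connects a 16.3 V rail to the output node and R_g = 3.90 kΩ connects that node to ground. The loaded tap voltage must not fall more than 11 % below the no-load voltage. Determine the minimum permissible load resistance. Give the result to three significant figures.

Output resistance R_th = R_s‖R_g = (158 × 3900)/4058 = 151.8 Ω.
The fractional drop is R_th/(R_th + R_L); requiring this ≤ 0.110 gives R_L ≥ R_th(1/0.110 − 1) = 151.8 × 8.091 = 1.23 kΩ.

R_L(min) ≈ 1.23 kΩ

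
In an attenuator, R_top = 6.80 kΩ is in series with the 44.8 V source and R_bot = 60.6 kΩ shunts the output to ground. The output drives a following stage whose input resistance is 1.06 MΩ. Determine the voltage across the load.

The load sits in parallel with R_bot: R_bot‖R_L = (60.6 × 1060) / (60.6 + 1060) = 57.32 kΩ.
V_out = 44.8 × 57.32 / (6.80 + 57.32) = 44.8 × 57.32/64.12 = 40.0 V.

V_out ≈ 40.0 V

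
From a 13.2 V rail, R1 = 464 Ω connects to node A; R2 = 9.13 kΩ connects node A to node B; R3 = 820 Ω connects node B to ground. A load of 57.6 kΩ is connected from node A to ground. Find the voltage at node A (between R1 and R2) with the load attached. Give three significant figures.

V ≈ 12.5 V

Below node A the series string R2+R3 = 9950 Ω sits in parallel with the 57600 Ω load: 8484 Ω.
V_A = 13.2 × 8484/(464 + 8484) = 12.5 V.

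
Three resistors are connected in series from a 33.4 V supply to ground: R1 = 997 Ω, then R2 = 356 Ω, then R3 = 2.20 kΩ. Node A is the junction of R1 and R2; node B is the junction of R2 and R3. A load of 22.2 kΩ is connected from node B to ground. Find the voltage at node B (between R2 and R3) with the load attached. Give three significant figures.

At node B, R3 is in parallel with the load: R3‖R_L = 2002 Ω.
Below node A the resistance is R2 + (R3‖R_L) = 2358 Ω, so V_A = 33.4 × 2358/3355 = 23.47 V.
Then V_B = V_A × (R3‖R_L)/(R2 + R3‖R_L) = 23.47 × 2002/2358 = 19.9 V.

V ≈ 19.9 V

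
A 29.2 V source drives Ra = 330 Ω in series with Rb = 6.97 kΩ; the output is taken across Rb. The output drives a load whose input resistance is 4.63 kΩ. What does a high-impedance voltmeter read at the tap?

V_out ≈ 26.1 V

The load sits in parallel with Rb: Rb‖R_L = (6970 × 4630) / (6970 + 4630) = 2782 Ω.
V_out = 29.2 × 2782 / (330 + 2782) = 29.2 × 2782/3112 = 26.1 V.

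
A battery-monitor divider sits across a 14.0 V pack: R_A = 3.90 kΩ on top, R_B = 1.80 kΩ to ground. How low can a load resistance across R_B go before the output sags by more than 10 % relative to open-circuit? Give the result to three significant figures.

Output resistance R_th = R_A‖R_B = (3.90 × 1.80)/5.700 = 1.232 kΩ.
The fractional drop is R_th/(R_th + R_L); requiring this ≤ 0.100 gives R_L ≥ R_th(1/0.100 − 1) = 1.232 × 9.000 = 11.1 kΩ.

R_L(min) ≈ 11.1 kΩ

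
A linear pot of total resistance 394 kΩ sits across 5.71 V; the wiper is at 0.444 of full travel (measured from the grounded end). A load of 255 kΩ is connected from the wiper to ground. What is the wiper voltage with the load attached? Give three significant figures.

The wiper splits the pot into (1−α)R = 219.1 kΩ above and αR = 174.9 kΩ below.
Lower section ‖ load = 103.8 kΩ.
V_wiper = 5.71 × 103.8/(219.1 + 103.8) = 1.84 V.

V ≈ 1.84 V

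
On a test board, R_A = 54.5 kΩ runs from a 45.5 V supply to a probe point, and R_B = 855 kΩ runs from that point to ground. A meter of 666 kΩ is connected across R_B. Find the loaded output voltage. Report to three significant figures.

The load sits in parallel with R_B: R_B‖R_L = (855 × 666) / (855 + 666) = 374.4 kΩ.
V_out = 45.5 × 374.4 / (54.5 + 374.4) = 45.5 × 374.4/428.9 = 39.7 V.

V_out ≈ 39.7 V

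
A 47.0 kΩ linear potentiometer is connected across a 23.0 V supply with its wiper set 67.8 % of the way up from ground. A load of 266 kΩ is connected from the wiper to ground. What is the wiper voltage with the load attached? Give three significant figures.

V ≈ 15.0 V

The wiper splits the pot into (1−α)R = 15.13 kΩ above and αR = 31.87 kΩ below.
Lower section ‖ load = 28.46 kΩ.
V_wiper = 23.0 × 28.46/(15.13 + 28.46) = 15.0 V.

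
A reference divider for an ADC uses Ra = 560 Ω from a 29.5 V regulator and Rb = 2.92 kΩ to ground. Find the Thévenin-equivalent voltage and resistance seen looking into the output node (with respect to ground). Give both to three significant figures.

V_th is the open-circuit tap voltage: 29.5 × 2920/(560 + 2920) = 24.8 V.
With the supply zeroed, Ra and Rb appear in parallel from the tap: R_th = Ra‖Rb = (560 × 2920)/3480 = 470 Ω.

V_th = 24.8 V, R_th = 470 Ω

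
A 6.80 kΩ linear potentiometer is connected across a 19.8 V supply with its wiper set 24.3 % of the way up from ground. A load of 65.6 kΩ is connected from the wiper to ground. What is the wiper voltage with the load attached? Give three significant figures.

V ≈ 4.72 V

The wiper splits the pot into (1−α)R = 5.148 kΩ above and αR = 1.652 kΩ below.
Lower section ‖ load = 1.612 kΩ.
V_wiper = 19.8 × 1.612/(5.148 + 1.612) = 4.72 V.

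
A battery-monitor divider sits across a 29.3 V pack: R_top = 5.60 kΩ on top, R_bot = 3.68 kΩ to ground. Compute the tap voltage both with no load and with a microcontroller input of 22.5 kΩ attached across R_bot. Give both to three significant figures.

Unloaded: 11.6 V; loaded: 10.6 V

Open-circuit: V = 29.3 × 3.68/(5.60 + 3.68) = 11.6 V.
With the load, R_bot becomes R_bot‖R_L = 3.163 kΩ, so V = 29.3 × 3.163/8.763 = 10.6 V.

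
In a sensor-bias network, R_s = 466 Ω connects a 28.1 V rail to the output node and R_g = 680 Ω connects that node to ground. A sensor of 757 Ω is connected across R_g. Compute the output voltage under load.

V_out ≈ 12.2 V

The load sits in parallel with R_g: R_g‖R_L = (680 × 757) / (680 + 757) = 358.2 Ω.
V_out = 28.1 × 358.2 / (466 + 358.2) = 28.1 × 358.2/824.2 = 12.2 V.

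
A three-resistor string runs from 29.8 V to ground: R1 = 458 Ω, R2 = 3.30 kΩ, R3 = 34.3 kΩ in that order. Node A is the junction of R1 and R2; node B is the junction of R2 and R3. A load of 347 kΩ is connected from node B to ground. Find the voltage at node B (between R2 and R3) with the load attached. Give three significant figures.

At node B, R3 is in parallel with the load: R3‖R_L = 31210 Ω.
Below node A the resistance is R2 + (R3‖R_L) = 34510 Ω, so V_A = 29.8 × 34510/34970 = 29.41 V.
Then V_B = V_A × (R3‖R_L)/(R2 + R3‖R_L) = 29.41 × 31210/34510 = 26.6 V.

V ≈ 26.6 V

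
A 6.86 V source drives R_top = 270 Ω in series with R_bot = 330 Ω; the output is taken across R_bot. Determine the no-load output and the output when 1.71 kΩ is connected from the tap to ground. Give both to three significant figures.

Open-circuit: V = 6.86 × 330/(270 + 330) = 3.77 V.
With the load, R_bot becomes R_bot‖R_L = 276.6 Ω, so V = 6.86 × 276.6/546.6 = 3.47 V.

Unloaded: 3.77 V; loaded: 3.47 V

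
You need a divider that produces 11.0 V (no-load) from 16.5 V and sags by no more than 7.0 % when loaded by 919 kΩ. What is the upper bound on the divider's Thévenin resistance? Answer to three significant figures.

R_th ≤ 69.2 kΩ

Loading drop = R_th/(R_th + R_L) ≤ 0.0700, so R_th ≤ R_L · ε/(1−ε) = 919 kΩ × 0.0700/0.9300 = 69.2 kΩ.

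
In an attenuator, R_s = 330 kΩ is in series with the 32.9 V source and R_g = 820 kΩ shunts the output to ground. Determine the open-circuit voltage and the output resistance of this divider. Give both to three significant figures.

V_th = 23.5 V, R_th = 235 kΩ

V_th is the open-circuit tap voltage: 32.9 × 820/(330 + 820) = 23.5 V.
With the supply zeroed, R_s and R_g appear in parallel from the tap: R_th = R_s‖R_g = (330 × 820)/1150 = 235 kΩ.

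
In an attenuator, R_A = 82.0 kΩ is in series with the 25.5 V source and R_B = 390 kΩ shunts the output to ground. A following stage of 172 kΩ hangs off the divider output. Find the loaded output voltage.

V_out ≈ 15.1 V

The load sits in parallel with R_B: R_B‖R_L = (390 × 172) / (390 + 172) = 119.4 kΩ.
V_out = 25.5 × 119.4 / (82.0 + 119.4) = 25.5 × 119.4/201.4 = 15.1 V.
(Unloaded it would have been 21.1 V.)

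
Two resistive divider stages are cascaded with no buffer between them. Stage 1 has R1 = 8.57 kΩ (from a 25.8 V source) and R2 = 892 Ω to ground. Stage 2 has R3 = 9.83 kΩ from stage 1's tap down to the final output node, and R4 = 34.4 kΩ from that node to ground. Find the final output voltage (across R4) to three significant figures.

V_out ≈ 1.86 V

Stage 2 presents R3+R4 = 44230 Ω as a load on stage 1's tap.
Stage 1's lower leg becomes R2‖(R3+R4) = 874.4 Ω, so V_mid = 25.8 × 874.4/9444 = 2.389 V.
Stage 2 is itself unloaded: V_out = V_mid × R4/(R3+R4) = 2.389 × 34400/44230 = 1.86 V.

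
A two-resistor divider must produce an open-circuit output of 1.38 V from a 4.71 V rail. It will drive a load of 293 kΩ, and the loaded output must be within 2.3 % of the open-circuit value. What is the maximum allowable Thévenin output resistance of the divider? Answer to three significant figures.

R_th ≤ 6.90 kΩ

Loading drop = R_th/(R_th + R_L) ≤ 0.0230, so R_th ≤ R_L · ε/(1−ε) = 293 kΩ × 0.0230/0.9770 = 6.90 kΩ.
(Any R1, R2 with R2/(R1+R2) = 0.293 and R1‖R2 ≤ 6.90 kΩ will meet the spec.)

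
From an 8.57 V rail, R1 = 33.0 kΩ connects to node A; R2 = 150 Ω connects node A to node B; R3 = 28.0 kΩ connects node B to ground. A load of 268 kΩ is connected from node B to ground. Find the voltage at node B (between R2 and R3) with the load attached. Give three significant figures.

At node B, R3 is in parallel with the load: R3‖R_L = 25350 Ω.
Below node A the resistance is R2 + (R3‖R_L) = 25500 Ω, so V_A = 8.57 × 25500/58500 = 3.736 V.
Then V_B = V_A × (R3‖R_L)/(R2 + R3‖R_L) = 3.736 × 25350/25500 = 3.71 V.

V ≈ 3.71 V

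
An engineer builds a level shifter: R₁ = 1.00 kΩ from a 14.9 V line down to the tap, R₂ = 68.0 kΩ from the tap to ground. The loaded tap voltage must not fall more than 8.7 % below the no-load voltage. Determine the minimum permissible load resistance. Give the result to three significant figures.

Output resistance R_th = R₁‖R₂ = (1000 × 68000)/69000 = 985.5 Ω.
The fractional drop is R_th/(R_th + R_L); requiring this ≤ 0.0870 gives R_L ≥ R_th(1/0.0870 − 1) = 985.5 × 10.49 = 10.3 kΩ.

R_L(min) ≈ 10.3 kΩ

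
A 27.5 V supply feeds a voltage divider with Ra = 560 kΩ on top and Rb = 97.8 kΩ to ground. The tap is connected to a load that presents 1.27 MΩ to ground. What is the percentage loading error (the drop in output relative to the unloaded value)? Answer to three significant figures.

The divider's output (Thévenin) resistance is Ra‖Rb = 83.26 kΩ.
Fractional drop under load = R_th/(R_th + R_L) = 83.26 / (83.26 + 1270) = 0.06153.
So the output falls by 6.15 %.

6.15 %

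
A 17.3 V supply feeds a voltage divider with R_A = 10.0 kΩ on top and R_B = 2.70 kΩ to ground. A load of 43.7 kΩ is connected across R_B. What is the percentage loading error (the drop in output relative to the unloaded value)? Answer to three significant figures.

The divider's output (Thévenin) resistance is R_A‖R_B = 2.126 kΩ.
Fractional drop under load = R_th/(R_th + R_L) = 2.126 / (2.126 + 43.7) = 0.04639.
So the output falls by 4.64 %.

4.64 %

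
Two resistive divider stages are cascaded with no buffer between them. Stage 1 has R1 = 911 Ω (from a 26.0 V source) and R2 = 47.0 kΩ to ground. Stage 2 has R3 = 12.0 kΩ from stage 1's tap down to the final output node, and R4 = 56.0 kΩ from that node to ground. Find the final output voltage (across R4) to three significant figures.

V_out ≈ 20.7 V

Stage 2 presents R3+R4 = 68000 Ω as a load on stage 1's tap.
Stage 1's lower leg becomes R2‖(R3+R4) = 27790 Ω, so V_mid = 26.0 × 27790/28700 = 25.17 V.
Stage 2 is itself unloaded: V_out = V_mid × R4/(R3+R4) = 25.17 × 56000/68000 = 20.7 V.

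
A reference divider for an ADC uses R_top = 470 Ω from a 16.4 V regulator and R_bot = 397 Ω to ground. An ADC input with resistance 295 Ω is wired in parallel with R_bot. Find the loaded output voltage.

The load sits in parallel with R_bot: R_bot‖R_L = (397 × 295) / (397 + 295) = 169.2 Ω.
V_out = 16.4 × 169.2 / (470 + 169.2) = 16.4 × 169.2/639.2 = 4.34 V.
(Unloaded it would have been 7.51 V.)

V_out ≈ 4.34 V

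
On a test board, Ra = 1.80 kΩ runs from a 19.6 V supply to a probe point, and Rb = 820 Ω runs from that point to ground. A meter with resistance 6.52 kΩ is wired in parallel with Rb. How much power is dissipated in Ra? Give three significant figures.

Total resistance from the source is Ra + (Rb‖R_L) = 2528 Ω, so I = 19.6/2528 Ω = 7.752 mA.
P = I²·Ra = (7.752 mA)² × 1.80 kΩ = 108 mW.

P ≈ 108 mW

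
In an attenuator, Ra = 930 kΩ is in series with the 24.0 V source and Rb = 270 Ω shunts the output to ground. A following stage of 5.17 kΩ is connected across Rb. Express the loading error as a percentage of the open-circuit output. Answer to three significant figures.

4.96 %

The divider's output (Thévenin) resistance is Ra‖Rb = 269.9 Ω.
Fractional drop under load = R_th/(R_th + R_L) = 269.9 / (269.9 + 5170) = 0.04962.
So the output falls by 4.96 %.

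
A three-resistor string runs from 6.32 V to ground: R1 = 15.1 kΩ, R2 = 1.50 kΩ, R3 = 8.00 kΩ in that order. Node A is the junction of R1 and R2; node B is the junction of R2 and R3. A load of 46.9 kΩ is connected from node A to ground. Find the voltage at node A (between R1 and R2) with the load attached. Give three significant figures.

V ≈ 2.17 V

Below node A the series string R2+R3 = 9.500 kΩ sits in parallel with the 46.9 kΩ load: 7.900 kΩ.
V_A = 6.32 × 7.900/(15.1 + 7.900) = 2.17 V.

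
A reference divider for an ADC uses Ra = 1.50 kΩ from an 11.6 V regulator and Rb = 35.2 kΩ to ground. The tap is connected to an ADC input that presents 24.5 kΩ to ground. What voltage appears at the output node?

The load sits in parallel with Rb: Rb‖R_L = (35.2 × 24.5) / (35.2 + 24.5) = 14.45 kΩ.
V_out = 11.6 × 14.45 / (1.50 + 14.45) = 11.6 × 14.45/15.95 = 10.5 V.

V_out ≈ 10.5 V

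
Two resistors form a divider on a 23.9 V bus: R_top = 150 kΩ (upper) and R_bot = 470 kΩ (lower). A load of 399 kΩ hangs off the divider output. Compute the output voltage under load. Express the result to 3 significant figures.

V_out ≈ 14.1 V

The load sits in parallel with R_bot: R_bot‖R_L = (470 × 399) / (470 + 399) = 215.8 kΩ.
V_out = 23.9 × 215.8 / (150 + 215.8) = 23.9 × 215.8/365.8 = 14.1 V.
(Unloaded it would have been 18.1 V.)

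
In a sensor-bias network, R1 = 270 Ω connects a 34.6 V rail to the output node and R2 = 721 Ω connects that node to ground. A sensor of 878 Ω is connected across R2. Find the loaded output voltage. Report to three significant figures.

V_out ≈ 20.6 V

The load sits in parallel with R2: R2‖R_L = (721 × 878) / (721 + 878) = 395.9 Ω.
V_out = 34.6 × 395.9 / (270 + 395.9) = 34.6 × 395.9/665.9 = 20.6 V.
(Unloaded it would have been 25.2 V.)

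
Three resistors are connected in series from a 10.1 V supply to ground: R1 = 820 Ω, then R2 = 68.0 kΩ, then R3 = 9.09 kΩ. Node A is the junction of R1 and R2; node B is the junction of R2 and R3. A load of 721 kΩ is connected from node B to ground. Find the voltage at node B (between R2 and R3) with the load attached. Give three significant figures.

V ≈ 1.17 V

At node B, R3 is in parallel with the load: R3‖R_L = 8977 Ω.
Below node A the resistance is R2 + (R3‖R_L) = 76980 Ω, so V_A = 10.1 × 76980/77800 = 9.994 V.
Then V_B = V_A × (R3‖R_L)/(R2 + R3‖R_L) = 9.994 × 8977/76980 = 1.17 V.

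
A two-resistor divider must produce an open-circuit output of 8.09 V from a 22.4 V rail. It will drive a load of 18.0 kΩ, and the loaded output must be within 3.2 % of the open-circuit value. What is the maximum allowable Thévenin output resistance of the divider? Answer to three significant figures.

Loading drop = R_th/(R_th + R_L) ≤ 0.0320, so R_th ≤ R_L · ε/(1−ε) = 18.0 kΩ × 0.0320/0.9680 = 595 Ω.
(Any R1, R2 with R2/(R1+R2) = 0.361 and R1‖R2 ≤ 595 Ω will meet the spec.)

R_th ≤ 595 Ω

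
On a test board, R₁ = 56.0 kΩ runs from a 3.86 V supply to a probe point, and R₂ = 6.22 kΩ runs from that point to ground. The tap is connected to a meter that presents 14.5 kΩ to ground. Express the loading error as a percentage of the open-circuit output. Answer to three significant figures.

Unloaded V = 3.86 × 6.22/62.22 = 0.3859 V.
Loaded: R₂‖R_L = 4.353 kΩ, giving V = 3.86 × 4.353/60.35 = 0.2784 V.
Drop = (0.3859 − 0.2784) / 0.3859 = 27.9 %.

27.9 %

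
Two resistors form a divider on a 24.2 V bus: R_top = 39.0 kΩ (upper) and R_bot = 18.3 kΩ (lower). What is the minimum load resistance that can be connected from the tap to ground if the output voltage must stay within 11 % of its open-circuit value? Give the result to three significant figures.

R_L(min) ≈ 101 kΩ

Output resistance R_th = R_top‖R_bot = (39.0 × 18.3)/57.30 = 12.46 kΩ.
The fractional drop is R_th/(R_th + R_L); requiring this ≤ 0.110 gives R_L ≥ R_th(1/0.110 − 1) = 12.46 × 8.091 = 101 kΩ.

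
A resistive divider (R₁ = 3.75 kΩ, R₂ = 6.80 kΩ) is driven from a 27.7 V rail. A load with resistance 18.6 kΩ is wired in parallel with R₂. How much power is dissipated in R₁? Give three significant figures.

Total resistance from the source is R₁ + (R₂‖R_L) = 8.730 kΩ, so I = 27.7/8.730 kΩ = 3.173 mA.
P = I²·R₁ = (3.173 mA)² × 3.75 kΩ = 37.8 mW.

P ≈ 37.8 mW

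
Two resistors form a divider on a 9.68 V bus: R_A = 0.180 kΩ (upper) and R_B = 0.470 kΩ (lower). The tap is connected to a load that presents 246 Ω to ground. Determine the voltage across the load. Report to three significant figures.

The load sits in parallel with R_B: R_B‖R_L = (470 × 246) / (470 + 246) = 161.5 Ω.
V_out = 9.68 × 161.5 / (180 + 161.5) = 9.68 × 161.5/341.5 = 4.58 V.

V_out ≈ 4.58 V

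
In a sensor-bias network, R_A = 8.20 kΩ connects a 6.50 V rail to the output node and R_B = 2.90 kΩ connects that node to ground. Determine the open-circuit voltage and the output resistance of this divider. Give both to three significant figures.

V_th is the open-circuit tap voltage: 6.50 × 2.90/(8.20 + 2.90) = 1.70 V.
With the supply zeroed, R_A and R_B appear in parallel from the tap: R_th = R_A‖R_B = (8.20 × 2.90)/11.10 = 2.14 kΩ.

V_th = 1.70 V, R_th = 2.14 kΩ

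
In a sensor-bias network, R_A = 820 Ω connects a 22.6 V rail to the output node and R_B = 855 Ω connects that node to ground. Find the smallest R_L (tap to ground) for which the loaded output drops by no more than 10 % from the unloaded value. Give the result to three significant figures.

R_L(min) ≈ 3.77 kΩ

Output resistance R_th = R_A‖R_B = (820 × 855)/1675 = 418.6 Ω.
The fractional drop is R_th/(R_th + R_L); requiring this ≤ 0.100 gives R_L ≥ R_th(1/0.100 − 1) = 418.6 × 9.000 = 3.77 kΩ.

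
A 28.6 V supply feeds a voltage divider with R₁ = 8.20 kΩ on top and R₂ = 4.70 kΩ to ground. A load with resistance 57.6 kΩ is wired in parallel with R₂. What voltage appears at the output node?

V_out ≈ 9.91 V

The load sits in parallel with R₂: R₂‖R_L = (4.70 × 57.6) / (4.70 + 57.6) = 4.345 kΩ.
V_out = 28.6 × 4.345 / (8.20 + 4.345) = 28.6 × 4.345/12.55 = 9.91 V.
(Unloaded it would have been 10.4 V.)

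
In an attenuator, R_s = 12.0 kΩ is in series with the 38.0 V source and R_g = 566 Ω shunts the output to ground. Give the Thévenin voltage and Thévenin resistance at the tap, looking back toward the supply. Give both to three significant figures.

V_th = 1.71 V, R_th = 541 Ω

V_th is the open-circuit tap voltage: 38.0 × 566/(12000 + 566) = 1.71 V.
With the supply zeroed, R_s and R_g appear in parallel from the tap: R_th = R_s‖R_g = (12000 × 566)/12570 = 541 Ω.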